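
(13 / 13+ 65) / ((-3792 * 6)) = -11 / 3792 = -0.00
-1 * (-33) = 33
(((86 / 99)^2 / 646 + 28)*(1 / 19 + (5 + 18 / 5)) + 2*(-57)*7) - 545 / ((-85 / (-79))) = -1062.25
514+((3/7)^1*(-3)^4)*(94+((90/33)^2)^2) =83419720/14641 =5697.68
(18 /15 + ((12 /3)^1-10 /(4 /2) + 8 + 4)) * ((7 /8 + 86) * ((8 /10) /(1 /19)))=161101 /10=16110.10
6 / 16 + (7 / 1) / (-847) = 355 / 968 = 0.37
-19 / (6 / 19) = -361 / 6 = -60.17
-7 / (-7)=1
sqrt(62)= 7.87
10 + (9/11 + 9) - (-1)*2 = 240/11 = 21.82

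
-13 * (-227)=2951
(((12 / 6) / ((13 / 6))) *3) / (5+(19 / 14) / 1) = 504 / 1157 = 0.44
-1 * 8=-8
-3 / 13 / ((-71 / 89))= 267 / 923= 0.29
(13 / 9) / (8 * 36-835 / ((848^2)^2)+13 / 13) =6722437316608 / 1345004573876901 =0.00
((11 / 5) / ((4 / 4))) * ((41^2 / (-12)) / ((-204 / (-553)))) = -10225523 / 12240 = -835.42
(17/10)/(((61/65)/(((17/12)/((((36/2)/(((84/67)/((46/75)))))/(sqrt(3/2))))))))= 657475 * sqrt(6)/4512048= 0.36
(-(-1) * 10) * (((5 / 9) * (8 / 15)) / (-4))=-20 / 27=-0.74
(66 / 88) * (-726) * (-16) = 8712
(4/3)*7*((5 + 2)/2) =98/3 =32.67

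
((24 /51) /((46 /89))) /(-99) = -356 /38709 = -0.01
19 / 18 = 1.06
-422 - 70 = -492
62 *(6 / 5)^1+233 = 307.40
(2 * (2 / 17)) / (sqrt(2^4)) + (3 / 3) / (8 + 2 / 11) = 277 / 1530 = 0.18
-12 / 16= -3 / 4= -0.75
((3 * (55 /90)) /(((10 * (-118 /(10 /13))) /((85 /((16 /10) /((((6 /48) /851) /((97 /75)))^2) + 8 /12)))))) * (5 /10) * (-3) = 26296875 /21407103211075088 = 0.00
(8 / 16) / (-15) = -1 / 30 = -0.03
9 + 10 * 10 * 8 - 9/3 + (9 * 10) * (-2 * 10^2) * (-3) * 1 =54806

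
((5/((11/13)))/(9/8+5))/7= 520/3773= 0.14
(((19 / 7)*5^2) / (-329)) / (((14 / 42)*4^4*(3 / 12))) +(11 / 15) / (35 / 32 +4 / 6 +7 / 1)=45889859 / 619783360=0.07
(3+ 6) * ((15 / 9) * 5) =75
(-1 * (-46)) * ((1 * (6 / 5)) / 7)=276 / 35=7.89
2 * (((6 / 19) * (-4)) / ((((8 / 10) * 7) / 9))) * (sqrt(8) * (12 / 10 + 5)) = -6696 * sqrt(2) / 133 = -71.20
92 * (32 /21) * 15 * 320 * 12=56524800 /7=8074971.43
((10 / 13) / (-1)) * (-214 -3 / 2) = 2155 / 13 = 165.77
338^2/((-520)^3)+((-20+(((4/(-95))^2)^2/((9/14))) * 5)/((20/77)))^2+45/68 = 5929.65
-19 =-19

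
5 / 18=0.28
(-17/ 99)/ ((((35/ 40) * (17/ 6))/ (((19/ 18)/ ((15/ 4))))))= -608/ 31185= -0.02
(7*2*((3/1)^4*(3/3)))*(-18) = -20412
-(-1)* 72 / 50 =36 / 25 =1.44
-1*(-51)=51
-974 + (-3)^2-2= -967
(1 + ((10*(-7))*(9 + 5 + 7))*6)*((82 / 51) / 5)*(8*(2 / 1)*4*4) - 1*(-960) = -184883648 / 255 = -725033.91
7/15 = 0.47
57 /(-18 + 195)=19 /59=0.32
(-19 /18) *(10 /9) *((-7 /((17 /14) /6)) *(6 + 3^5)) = 1545460 /153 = 10101.05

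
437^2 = 190969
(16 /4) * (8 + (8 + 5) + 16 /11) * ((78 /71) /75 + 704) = 1234630488 /19525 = 63233.32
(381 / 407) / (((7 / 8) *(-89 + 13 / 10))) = -30480 / 2498573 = -0.01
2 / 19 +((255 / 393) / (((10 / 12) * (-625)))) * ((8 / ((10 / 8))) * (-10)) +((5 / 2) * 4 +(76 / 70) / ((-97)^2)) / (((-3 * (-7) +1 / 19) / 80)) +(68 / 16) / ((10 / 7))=33737767707653 / 819665035000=41.16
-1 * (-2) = 2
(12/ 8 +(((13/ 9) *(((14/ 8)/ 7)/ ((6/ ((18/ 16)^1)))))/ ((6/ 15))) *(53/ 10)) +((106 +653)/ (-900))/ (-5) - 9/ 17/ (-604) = 632511739/ 246432000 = 2.57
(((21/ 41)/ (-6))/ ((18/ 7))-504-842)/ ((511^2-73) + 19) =-1986745/ 385334892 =-0.01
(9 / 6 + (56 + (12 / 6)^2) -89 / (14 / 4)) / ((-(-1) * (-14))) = -505 / 196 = -2.58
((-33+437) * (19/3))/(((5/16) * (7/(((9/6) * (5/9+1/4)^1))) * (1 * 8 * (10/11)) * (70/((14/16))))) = 612161/252000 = 2.43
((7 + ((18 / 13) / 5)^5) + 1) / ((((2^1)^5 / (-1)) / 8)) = -2321053642 / 1160290625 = -2.00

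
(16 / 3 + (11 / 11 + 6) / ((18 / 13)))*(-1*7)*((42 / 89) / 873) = -9163 / 233091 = -0.04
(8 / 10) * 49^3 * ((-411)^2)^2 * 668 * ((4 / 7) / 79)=5125708837133269056 / 395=12976478068691820.39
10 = 10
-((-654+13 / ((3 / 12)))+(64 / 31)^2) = 574426 / 961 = 597.74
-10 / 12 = -0.83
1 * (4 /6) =2 /3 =0.67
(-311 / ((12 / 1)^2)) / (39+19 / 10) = -1555 / 29448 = -0.05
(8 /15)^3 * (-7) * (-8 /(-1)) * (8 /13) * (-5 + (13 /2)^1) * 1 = -114688 /14625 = -7.84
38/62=19/31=0.61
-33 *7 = -231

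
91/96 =0.95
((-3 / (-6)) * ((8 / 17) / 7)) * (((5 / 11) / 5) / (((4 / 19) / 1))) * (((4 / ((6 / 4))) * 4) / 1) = 608 / 3927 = 0.15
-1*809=-809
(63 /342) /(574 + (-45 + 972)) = 7 /57038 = 0.00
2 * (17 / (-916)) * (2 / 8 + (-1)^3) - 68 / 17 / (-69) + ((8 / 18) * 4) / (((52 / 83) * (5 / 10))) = 28401337 / 4929912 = 5.76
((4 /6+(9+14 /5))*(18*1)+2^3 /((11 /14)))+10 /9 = 116668 /495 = 235.69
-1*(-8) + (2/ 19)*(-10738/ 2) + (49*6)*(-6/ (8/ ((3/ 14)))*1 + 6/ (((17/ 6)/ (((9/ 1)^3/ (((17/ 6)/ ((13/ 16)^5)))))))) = 20194190089807/ 359858176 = 56117.08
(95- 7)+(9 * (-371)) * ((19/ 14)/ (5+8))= -6775/ 26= -260.58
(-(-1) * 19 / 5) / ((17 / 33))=627 / 85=7.38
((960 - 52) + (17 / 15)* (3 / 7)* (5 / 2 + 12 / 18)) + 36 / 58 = 5542867 / 6090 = 910.16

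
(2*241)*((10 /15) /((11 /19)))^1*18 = 109896 /11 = 9990.55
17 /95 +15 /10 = 319 /190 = 1.68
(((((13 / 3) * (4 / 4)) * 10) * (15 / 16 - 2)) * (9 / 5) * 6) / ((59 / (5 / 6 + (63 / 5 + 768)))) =-6585.89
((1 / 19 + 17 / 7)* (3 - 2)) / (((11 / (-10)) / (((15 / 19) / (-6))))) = 750 / 2527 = 0.30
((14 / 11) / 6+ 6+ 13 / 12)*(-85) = -27285 / 44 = -620.11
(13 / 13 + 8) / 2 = 9 / 2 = 4.50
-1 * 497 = -497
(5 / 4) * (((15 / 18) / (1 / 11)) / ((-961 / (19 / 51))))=-5225 / 1176264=-0.00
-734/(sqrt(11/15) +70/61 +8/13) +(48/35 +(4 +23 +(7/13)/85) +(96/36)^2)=-794372221989782/1559286962415 +461575166 * sqrt(165)/22398721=-244.74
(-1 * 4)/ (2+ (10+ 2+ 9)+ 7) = -0.13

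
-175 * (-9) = 1575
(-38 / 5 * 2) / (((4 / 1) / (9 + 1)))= -38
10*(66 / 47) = 14.04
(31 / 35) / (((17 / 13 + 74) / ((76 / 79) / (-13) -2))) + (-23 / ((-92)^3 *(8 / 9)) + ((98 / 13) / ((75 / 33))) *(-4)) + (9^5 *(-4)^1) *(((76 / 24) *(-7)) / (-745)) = -49996588969191199333 / 7100731410572800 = -7041.05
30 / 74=0.41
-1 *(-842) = 842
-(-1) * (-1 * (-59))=59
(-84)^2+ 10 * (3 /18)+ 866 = 23771 /3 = 7923.67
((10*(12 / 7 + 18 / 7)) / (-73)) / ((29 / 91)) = -3900 / 2117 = -1.84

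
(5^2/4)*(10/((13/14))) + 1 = 68.31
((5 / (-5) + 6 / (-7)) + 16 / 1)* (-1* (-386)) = 38214 / 7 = 5459.14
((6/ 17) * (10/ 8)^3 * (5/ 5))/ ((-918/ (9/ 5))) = -25/ 18496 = -0.00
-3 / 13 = -0.23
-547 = -547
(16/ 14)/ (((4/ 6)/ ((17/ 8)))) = 51/ 14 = 3.64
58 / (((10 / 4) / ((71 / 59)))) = 8236 / 295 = 27.92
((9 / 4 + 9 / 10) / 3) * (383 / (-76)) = -8043 / 1520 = -5.29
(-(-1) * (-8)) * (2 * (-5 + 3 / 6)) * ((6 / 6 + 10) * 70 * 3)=166320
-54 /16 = -27 /8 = -3.38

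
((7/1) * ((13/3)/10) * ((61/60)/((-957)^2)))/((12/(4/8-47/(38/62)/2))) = -3991169/375864429600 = -0.00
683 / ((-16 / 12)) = -2049 / 4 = -512.25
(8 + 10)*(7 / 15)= 42 / 5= 8.40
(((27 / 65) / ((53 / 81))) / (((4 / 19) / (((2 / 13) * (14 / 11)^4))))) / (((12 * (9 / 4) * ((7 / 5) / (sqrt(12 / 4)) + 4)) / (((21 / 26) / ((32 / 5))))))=5819843925 / 3924478791662-2715927165 * sqrt(3) / 15697915166648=0.00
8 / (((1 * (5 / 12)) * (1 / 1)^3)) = 19.20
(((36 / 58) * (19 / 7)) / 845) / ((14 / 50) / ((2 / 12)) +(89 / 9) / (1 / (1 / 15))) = 46170 / 54170753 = 0.00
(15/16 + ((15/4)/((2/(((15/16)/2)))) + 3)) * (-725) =-893925/256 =-3491.89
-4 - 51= -55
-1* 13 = -13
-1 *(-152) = 152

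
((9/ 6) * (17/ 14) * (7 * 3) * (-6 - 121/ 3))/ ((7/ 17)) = -120513/ 28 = -4304.04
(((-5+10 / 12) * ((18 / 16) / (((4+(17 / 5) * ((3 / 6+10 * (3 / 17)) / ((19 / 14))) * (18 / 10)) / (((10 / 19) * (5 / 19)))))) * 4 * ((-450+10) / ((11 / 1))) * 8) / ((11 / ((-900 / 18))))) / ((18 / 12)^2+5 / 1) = -1500000000 / 40917811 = -36.66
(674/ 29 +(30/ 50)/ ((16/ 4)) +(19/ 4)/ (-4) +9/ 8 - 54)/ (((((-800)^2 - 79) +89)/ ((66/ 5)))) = -2348181/ 3712058000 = -0.00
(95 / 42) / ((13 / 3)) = 95 / 182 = 0.52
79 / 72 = 1.10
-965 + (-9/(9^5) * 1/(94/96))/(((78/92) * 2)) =-965.00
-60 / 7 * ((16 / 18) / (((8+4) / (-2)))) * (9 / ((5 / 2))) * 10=320 / 7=45.71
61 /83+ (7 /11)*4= 2995 /913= 3.28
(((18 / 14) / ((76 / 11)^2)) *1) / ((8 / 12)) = 3267 / 80864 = 0.04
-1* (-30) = 30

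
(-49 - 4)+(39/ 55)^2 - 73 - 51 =-533904/ 3025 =-176.50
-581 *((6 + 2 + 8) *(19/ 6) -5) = -26532.33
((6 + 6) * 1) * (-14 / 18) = -28 / 3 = -9.33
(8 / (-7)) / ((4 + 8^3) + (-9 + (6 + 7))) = -0.00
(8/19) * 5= 40/19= 2.11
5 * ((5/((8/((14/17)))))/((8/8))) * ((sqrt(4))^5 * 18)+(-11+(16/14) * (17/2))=176247/119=1481.07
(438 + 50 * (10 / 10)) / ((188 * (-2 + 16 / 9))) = -549 / 47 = -11.68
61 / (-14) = -61 / 14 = -4.36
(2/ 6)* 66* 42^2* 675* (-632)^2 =10463071449600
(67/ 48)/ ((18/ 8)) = 0.62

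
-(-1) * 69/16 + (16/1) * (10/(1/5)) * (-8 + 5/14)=-6109.97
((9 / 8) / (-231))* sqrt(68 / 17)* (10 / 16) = -15 / 2464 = -0.01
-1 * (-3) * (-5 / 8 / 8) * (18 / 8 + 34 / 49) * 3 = -25965 / 12544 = -2.07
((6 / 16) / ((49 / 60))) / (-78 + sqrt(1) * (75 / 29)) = -145 / 23814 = -0.01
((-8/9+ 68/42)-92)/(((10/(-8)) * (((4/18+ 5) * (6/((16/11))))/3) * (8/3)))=13800/3619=3.81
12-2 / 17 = 202 / 17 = 11.88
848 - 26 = 822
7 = 7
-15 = -15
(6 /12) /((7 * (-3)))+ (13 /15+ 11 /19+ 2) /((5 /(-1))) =-4741 /6650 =-0.71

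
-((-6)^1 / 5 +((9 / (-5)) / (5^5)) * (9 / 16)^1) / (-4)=-300081 / 1000000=-0.30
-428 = -428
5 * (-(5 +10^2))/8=-525/8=-65.62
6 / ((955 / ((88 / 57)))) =176 / 18145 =0.01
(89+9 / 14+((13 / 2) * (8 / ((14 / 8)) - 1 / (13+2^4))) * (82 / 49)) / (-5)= -2765141 / 99470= -27.80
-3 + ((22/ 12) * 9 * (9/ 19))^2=83877/ 1444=58.09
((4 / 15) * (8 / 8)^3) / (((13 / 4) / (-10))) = -0.82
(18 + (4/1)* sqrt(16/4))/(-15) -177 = -2681/15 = -178.73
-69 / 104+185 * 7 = 134611 / 104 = 1294.34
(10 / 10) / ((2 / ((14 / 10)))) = 7 / 10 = 0.70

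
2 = 2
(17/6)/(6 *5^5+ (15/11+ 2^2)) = 0.00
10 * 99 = 990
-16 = -16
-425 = -425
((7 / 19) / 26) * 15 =105 / 494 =0.21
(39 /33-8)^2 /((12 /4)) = 1875 /121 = 15.50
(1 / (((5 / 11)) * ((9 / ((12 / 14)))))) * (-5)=-22 / 21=-1.05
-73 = -73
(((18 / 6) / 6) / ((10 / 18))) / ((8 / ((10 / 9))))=0.12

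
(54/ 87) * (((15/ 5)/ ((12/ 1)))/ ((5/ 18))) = 81/ 145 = 0.56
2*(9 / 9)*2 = 4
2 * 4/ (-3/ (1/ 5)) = -8/ 15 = -0.53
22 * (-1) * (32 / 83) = -704 / 83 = -8.48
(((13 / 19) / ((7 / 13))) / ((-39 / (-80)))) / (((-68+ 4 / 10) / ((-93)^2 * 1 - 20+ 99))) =-1745600 / 5187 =-336.53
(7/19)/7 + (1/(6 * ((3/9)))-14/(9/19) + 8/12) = -9691/342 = -28.34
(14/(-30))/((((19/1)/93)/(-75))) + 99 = 270.32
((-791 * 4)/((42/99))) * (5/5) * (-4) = 29832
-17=-17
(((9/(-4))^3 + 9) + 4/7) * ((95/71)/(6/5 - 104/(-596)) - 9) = 475602215/32571392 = 14.60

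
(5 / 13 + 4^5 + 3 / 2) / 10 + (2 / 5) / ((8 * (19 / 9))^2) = 77032677 / 750880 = 102.59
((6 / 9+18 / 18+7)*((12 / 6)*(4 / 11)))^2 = 43264 / 1089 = 39.73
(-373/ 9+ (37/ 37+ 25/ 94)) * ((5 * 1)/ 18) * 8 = -339910/ 3807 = -89.29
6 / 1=6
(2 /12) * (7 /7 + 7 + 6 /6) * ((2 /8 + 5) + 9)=171 /8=21.38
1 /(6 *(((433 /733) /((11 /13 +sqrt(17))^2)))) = 8063 *sqrt(17) /16887 +365767 /73177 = 6.97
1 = 1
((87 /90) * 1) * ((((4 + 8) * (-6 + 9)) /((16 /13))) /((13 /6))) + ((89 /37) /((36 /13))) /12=1048741 /79920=13.12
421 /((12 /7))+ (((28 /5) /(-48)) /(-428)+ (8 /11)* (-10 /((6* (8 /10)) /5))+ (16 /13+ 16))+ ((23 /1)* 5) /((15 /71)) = 2936220101 /3672240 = 799.57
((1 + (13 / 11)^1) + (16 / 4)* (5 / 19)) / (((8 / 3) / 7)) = 3549 / 418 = 8.49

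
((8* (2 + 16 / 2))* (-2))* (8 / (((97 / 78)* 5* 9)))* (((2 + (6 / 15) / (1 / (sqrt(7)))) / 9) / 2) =-6656 / 2619 - 6656* sqrt(7) / 13095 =-3.89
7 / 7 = 1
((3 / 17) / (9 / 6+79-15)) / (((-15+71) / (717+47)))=573 / 15589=0.04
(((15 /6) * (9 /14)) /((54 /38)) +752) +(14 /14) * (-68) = 57551 /84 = 685.13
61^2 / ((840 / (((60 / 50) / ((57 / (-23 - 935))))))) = -1782359 / 19950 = -89.34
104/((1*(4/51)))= 1326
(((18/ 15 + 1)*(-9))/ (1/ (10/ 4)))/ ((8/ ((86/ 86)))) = -6.19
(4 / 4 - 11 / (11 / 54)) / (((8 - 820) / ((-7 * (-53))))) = 2809 / 116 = 24.22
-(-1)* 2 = 2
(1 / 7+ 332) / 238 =2325 / 1666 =1.40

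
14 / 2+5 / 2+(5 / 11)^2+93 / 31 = 3075 / 242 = 12.71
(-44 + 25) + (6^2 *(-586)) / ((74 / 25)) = -264403 / 37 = -7146.03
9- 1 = 8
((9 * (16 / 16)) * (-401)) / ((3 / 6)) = -7218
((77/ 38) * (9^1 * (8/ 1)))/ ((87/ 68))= 62832/ 551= 114.03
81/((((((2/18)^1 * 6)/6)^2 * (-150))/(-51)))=111537/50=2230.74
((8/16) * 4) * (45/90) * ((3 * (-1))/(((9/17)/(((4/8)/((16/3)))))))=-17/32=-0.53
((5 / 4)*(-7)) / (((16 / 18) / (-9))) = 2835 / 32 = 88.59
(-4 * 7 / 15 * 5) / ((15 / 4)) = -112 / 45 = -2.49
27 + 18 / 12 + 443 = 943 / 2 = 471.50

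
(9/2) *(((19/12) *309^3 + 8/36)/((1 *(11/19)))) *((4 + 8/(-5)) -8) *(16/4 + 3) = -1565669087591/110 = -14233355341.74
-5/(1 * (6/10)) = -25/3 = -8.33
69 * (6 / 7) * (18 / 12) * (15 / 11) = 9315 / 77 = 120.97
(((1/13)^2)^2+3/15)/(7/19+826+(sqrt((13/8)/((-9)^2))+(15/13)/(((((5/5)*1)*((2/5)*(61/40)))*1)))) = 267732649231832016/1108567080448757446075- 690698970828*sqrt(26)/85274390803750572775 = 0.00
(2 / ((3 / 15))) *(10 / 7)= 100 / 7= 14.29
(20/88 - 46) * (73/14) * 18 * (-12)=3969594/77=51553.17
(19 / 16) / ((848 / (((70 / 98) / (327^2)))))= 95 / 10155688704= 0.00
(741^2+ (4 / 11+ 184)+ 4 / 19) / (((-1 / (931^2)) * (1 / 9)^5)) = -309233812120423155 / 11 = -28112164738220286.82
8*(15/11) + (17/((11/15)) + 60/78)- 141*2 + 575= 46884/143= 327.86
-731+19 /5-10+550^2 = 1508814 /5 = 301762.80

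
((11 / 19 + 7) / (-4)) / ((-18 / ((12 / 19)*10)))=240 / 361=0.66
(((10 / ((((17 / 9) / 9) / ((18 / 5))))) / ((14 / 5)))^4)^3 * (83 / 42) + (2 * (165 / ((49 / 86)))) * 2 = 311642860371658579429178192232541494966918489480 / 56449692006303936379122727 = 5520718524679573470171.53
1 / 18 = 0.06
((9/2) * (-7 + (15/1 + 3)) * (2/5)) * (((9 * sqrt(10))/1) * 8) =7128 * sqrt(10)/5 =4508.14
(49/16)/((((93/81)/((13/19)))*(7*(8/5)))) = 12285/75392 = 0.16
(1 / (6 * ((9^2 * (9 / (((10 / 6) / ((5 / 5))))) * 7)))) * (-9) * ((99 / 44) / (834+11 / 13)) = -0.00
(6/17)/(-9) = -2/51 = -0.04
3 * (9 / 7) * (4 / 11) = 108 / 77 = 1.40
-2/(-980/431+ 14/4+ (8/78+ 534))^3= -75988105010064/5828776470097910743987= -0.00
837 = 837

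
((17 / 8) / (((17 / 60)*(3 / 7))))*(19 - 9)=175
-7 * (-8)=56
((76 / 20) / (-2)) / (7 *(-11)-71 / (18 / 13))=171 / 11545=0.01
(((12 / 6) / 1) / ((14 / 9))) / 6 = 3 / 14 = 0.21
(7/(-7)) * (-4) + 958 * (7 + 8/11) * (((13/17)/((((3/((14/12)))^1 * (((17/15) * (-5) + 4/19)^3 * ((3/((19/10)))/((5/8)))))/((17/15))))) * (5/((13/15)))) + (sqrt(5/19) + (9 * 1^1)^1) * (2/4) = -140710657449/5294120656 + sqrt(95)/38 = -26.32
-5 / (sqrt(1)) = -5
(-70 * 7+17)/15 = -473/15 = -31.53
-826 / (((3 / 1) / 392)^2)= -126926464 / 9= -14102940.44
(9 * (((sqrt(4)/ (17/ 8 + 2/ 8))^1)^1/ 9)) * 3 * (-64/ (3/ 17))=-17408/ 19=-916.21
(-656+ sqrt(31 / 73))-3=-659+ sqrt(2263) / 73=-658.35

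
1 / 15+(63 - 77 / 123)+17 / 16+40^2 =16368871 / 9840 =1663.50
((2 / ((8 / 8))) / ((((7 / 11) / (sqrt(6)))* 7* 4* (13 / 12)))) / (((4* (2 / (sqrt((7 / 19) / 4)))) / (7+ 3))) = 165* sqrt(798) / 48412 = 0.10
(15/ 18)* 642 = 535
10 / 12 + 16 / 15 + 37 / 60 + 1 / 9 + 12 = 2633 / 180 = 14.63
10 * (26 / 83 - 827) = -686150 / 83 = -8266.87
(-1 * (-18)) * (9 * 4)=648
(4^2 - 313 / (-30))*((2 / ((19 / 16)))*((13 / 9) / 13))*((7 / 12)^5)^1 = 13327951 / 39890880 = 0.33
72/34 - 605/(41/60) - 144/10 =-3128304/3485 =-897.65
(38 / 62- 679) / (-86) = 7.89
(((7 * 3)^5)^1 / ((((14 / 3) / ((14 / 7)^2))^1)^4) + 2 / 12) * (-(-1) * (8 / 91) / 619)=52907908 / 168987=313.09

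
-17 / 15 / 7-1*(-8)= 823 / 105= 7.84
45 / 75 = 3 / 5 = 0.60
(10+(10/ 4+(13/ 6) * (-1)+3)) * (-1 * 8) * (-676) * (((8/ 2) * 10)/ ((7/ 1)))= 8652800/ 21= 412038.10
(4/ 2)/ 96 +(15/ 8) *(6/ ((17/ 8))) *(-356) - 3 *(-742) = 278513/ 816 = 341.31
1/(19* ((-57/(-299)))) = 0.28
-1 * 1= -1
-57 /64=-0.89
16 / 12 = 4 / 3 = 1.33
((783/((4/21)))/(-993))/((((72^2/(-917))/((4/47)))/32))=186151/93342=1.99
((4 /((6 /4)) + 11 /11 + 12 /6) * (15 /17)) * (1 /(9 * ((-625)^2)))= 1 /703125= 0.00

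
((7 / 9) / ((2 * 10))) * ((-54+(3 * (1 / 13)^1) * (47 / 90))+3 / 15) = -29309 / 14040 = -2.09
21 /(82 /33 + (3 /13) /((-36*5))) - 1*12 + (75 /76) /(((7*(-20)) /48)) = -3668043 /944699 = -3.88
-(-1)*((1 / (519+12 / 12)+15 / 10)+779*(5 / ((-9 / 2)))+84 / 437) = -1766734807 / 2045160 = -863.86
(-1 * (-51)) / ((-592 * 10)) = -51 / 5920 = -0.01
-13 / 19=-0.68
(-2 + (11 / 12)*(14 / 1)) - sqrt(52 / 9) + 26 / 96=533 / 48 - 2*sqrt(13) / 3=8.70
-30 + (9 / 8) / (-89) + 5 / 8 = -5231 / 178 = -29.39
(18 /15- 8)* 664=-4515.20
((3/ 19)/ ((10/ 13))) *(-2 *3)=-117/ 95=-1.23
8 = 8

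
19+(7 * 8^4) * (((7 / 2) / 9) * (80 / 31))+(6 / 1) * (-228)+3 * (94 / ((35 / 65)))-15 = 27934.48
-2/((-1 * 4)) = 1/2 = 0.50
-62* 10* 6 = -3720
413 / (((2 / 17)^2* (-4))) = -119357 / 16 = -7459.81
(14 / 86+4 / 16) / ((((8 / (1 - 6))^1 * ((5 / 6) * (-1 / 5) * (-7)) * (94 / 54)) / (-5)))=143775 / 226352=0.64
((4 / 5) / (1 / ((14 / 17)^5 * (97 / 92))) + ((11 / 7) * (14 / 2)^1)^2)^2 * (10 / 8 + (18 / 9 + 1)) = 392415461539814520889 / 6273298666691300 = 62553.29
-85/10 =-17/2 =-8.50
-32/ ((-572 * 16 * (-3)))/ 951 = -1/ 815958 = -0.00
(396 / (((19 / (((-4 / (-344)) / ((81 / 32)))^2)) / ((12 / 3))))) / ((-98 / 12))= -90112 / 418304817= -0.00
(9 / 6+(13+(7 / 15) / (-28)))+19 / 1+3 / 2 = 2099 / 60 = 34.98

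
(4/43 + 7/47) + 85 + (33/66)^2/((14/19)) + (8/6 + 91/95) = 2834340683/32255160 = 87.87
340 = 340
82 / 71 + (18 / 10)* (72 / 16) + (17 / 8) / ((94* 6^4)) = 3202028051 / 345980160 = 9.25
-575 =-575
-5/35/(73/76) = -76/511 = -0.15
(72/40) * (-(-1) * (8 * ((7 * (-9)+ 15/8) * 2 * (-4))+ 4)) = 35244/5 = 7048.80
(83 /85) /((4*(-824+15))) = -83 /275060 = -0.00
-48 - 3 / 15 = -241 / 5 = -48.20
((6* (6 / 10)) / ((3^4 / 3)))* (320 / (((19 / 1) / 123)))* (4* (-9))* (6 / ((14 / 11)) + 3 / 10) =-33156864 / 665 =-49859.95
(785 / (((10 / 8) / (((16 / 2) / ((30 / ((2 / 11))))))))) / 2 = 2512 / 165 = 15.22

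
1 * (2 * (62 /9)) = 124 /9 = 13.78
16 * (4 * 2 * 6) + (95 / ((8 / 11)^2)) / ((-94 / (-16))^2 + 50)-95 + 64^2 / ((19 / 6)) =202314872 / 102771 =1968.60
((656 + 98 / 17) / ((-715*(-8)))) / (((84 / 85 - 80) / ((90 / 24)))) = -84375 / 15366208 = -0.01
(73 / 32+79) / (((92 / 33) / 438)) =18797427 / 1472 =12769.99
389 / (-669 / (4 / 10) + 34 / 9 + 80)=-7002 / 28597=-0.24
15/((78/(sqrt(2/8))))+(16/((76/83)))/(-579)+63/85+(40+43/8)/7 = 4962127769/680741880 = 7.29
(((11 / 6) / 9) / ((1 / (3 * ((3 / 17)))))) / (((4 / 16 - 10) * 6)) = -11 / 5967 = -0.00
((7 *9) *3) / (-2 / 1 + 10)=189 / 8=23.62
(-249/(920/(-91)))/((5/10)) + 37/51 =1172629/23460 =49.98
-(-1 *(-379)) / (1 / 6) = -2274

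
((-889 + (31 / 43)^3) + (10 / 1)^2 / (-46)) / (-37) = 1628969786 / 67660457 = 24.08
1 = 1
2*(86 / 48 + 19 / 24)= 31 / 6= 5.17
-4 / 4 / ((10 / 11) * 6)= -0.18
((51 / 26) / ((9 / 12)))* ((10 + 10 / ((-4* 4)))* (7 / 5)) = 1785 / 52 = 34.33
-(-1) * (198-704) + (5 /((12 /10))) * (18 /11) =-5491 /11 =-499.18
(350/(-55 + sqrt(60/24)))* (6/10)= -3.93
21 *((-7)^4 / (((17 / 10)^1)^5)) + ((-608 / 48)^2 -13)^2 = 2908677467153 / 115008417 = 25291.00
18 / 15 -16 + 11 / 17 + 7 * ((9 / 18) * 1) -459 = -79841 / 170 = -469.65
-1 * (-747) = 747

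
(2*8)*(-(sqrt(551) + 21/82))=-379.67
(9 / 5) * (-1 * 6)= -54 / 5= -10.80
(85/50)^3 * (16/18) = 4913/1125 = 4.37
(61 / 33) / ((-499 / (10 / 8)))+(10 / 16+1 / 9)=289087 / 395208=0.73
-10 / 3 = -3.33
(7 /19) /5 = 7 /95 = 0.07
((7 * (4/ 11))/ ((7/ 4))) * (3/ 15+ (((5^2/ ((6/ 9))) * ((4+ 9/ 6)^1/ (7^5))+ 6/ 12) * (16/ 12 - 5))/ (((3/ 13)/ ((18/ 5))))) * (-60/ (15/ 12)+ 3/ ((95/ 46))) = 15729980208/ 7983325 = 1970.35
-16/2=-8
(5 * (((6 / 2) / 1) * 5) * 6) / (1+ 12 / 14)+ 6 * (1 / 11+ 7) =40734 / 143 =284.85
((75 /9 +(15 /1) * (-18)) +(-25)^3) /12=-11915 /9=-1323.89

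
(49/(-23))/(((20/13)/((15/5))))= -1911/460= -4.15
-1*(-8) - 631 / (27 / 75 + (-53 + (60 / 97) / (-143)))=364860913 / 18255736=19.99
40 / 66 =0.61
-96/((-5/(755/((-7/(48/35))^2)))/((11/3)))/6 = 20410368/60025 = 340.03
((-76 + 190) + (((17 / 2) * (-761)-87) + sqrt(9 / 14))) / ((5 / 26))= -167479 / 5 + 39 * sqrt(14) / 35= -33491.63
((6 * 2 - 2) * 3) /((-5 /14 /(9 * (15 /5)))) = -2268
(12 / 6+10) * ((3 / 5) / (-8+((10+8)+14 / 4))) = 8 / 15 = 0.53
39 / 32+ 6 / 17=855 / 544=1.57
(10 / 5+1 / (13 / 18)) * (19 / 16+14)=2673 / 52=51.40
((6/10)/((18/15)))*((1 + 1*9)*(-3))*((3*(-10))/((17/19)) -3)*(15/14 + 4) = 661365/238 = 2778.84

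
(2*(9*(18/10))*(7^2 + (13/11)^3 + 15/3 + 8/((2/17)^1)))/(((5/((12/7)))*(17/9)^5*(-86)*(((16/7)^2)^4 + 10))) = -3889640967680794158/4421314574695432167325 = -0.00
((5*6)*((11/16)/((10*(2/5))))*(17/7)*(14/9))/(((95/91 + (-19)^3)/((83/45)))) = -128401/24509088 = -0.01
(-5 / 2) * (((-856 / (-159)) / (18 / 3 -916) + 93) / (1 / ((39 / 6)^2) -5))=87459541 / 1872066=46.72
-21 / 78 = -7 / 26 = -0.27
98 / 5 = 19.60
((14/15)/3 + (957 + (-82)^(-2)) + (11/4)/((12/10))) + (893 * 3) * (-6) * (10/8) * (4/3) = -15631523093/605160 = -25830.40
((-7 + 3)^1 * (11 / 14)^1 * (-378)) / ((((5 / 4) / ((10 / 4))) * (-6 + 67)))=2376 / 61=38.95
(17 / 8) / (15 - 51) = -17 / 288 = -0.06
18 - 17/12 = 199/12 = 16.58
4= 4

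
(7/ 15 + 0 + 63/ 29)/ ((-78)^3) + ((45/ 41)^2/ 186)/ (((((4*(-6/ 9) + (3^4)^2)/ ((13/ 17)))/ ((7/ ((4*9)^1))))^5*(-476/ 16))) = -2179759051396944300664566397249352581/ 391958120688987264476826652277797800000000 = -0.00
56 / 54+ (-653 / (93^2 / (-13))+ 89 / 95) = 7284908 / 2464965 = 2.96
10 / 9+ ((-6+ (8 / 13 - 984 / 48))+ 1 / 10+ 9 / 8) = -110207 / 4680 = -23.55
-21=-21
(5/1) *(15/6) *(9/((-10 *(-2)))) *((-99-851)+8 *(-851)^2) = 130334805/4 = 32583701.25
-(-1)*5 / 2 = 5 / 2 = 2.50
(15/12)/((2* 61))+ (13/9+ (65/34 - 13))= -719279/74664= -9.63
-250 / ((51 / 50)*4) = -3125 / 51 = -61.27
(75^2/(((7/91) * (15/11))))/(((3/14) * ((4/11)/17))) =23398375/2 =11699187.50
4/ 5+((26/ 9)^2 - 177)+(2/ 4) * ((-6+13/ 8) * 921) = -14142871/ 6480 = -2182.54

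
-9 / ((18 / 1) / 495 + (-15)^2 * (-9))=0.00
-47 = -47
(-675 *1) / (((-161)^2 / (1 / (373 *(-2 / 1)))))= 675 / 19337066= 0.00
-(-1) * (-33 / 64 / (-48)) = 0.01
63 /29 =2.17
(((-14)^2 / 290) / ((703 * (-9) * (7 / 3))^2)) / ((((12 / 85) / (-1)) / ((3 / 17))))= -1 / 257977098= -0.00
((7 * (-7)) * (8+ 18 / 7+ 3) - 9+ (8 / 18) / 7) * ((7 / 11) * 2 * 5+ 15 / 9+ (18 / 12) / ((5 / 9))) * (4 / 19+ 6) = -8870282902 / 197505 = -44911.69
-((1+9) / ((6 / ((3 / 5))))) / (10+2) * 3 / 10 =-1 / 40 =-0.02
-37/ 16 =-2.31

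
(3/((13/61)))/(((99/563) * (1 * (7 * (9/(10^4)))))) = 343430000/27027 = 12706.92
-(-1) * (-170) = -170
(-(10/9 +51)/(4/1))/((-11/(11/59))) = 469/2124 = 0.22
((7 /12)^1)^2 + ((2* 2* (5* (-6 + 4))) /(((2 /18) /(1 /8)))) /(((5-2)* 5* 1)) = -383 /144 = -2.66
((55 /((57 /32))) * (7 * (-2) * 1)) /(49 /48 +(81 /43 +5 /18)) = -1453056 /10697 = -135.84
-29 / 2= -14.50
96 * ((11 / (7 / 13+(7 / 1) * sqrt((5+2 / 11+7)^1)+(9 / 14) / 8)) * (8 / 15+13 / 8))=-164449020736 / 69552849825+169111534592 * sqrt(1474) / 69552849825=90.98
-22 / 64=-11 / 32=-0.34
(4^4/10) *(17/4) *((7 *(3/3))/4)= 952/5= 190.40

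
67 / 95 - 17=-1548 / 95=-16.29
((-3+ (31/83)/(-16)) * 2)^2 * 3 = 48360675/440896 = 109.69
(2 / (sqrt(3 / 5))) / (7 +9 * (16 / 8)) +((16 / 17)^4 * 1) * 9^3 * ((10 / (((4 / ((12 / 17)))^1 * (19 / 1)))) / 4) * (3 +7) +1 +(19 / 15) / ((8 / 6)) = 2 * sqrt(15) / 75 +72715730037 / 539545660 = 134.88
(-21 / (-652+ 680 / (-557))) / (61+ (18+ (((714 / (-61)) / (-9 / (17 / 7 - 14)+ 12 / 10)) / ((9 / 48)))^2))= 344757857577 / 11531198316377116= 0.00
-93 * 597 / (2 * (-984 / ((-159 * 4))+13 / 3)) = -8827839 / 1870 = -4720.77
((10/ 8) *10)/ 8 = 25/ 16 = 1.56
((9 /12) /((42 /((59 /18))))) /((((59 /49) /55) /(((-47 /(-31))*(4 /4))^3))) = 39971855 /4289904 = 9.32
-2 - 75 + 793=716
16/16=1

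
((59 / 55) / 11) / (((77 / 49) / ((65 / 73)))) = 5369 / 97163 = 0.06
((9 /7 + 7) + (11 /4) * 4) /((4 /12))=57.86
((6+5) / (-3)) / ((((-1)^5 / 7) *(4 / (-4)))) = -77 / 3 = -25.67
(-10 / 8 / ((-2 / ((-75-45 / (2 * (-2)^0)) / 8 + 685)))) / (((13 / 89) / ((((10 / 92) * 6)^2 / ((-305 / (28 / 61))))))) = -1508983875 / 818858144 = -1.84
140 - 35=105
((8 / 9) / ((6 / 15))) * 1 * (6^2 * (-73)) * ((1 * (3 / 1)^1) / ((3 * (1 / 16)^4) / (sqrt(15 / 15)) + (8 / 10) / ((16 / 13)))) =-26951.95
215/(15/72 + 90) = 1032/433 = 2.38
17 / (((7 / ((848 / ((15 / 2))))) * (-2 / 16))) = -230656 / 105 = -2196.72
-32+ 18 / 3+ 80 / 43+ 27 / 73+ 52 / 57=-4089713 / 178923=-22.86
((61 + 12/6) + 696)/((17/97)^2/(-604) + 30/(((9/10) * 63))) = 815237197236/568248979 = 1434.65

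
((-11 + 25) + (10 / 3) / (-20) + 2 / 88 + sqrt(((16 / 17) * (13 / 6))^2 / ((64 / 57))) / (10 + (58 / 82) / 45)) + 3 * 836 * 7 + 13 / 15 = 7995 * sqrt(57) / 314143 + 3865559 / 220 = 17570.91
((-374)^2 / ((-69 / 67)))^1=-9371692 / 69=-135821.62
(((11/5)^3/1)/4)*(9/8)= 11979/4000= 2.99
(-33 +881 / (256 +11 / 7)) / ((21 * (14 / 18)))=-53332 / 29449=-1.81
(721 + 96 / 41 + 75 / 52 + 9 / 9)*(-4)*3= -4642113 / 533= -8709.41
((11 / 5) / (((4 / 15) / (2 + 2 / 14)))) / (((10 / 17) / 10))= 300.54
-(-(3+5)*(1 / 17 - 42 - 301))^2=-7526953.63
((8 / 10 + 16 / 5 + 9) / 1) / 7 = 13 / 7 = 1.86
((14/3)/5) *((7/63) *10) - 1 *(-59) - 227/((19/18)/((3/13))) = 69421/6669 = 10.41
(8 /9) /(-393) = -8 /3537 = -0.00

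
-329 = -329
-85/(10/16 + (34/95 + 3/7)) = -452200/7509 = -60.22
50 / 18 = 25 / 9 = 2.78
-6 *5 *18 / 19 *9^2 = -43740 / 19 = -2302.11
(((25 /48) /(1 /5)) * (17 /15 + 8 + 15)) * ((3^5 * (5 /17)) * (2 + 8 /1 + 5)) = 9163125 /136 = 67375.92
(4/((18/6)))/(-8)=-1/6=-0.17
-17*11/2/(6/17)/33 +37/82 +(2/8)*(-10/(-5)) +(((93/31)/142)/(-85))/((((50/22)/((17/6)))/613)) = -47593771/6549750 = -7.27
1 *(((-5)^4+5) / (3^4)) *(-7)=-490 / 9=-54.44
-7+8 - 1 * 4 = -3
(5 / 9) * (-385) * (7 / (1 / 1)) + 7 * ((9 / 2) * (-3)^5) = -164731 / 18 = -9151.72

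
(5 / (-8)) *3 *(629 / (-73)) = 9435 / 584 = 16.16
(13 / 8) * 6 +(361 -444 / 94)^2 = 1121666251 / 8836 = 126942.76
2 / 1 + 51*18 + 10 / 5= 922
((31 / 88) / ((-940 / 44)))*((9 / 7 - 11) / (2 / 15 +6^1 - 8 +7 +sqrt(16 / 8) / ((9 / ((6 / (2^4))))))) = 16368 / 524473 - 930*sqrt(2) / 3671311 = 0.03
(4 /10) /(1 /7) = 2.80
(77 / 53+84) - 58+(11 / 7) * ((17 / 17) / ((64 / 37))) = 673411 / 23744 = 28.36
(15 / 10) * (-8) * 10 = -120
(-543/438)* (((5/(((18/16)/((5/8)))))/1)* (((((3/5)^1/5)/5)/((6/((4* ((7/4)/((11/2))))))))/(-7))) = 181/72270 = 0.00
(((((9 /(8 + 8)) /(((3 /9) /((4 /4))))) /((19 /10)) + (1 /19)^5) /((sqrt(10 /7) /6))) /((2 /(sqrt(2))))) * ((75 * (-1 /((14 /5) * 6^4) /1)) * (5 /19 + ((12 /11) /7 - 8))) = 1626064726775 * sqrt(35) /19474736531712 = 0.49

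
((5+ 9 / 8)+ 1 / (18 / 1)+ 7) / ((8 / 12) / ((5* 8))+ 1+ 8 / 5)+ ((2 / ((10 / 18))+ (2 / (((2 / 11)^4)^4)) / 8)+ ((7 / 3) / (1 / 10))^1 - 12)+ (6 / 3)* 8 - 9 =108211613845362646387 / 617349120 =175284308893.75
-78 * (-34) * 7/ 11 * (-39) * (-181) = 11913025.09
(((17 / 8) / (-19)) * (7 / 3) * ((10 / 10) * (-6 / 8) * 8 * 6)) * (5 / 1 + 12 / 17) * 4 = 214.42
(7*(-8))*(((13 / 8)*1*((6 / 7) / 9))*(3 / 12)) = -13 / 6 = -2.17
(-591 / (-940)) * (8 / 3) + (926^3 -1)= 186595352519 / 235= 794022776.68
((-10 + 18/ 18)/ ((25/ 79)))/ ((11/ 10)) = -1422/ 55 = -25.85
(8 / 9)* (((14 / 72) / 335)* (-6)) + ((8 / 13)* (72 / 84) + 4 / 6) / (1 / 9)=8843462 / 823095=10.74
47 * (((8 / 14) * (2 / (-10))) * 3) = -564 / 35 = -16.11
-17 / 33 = -0.52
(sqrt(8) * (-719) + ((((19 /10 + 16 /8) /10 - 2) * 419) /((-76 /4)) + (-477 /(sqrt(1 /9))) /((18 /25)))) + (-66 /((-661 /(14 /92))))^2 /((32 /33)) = -1438 * sqrt(2) - 6857737945632877 /3513194376800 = -3985.63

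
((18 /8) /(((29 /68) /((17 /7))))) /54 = 289 /1218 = 0.24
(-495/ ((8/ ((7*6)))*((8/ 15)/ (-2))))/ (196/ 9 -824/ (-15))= 7016625/ 55232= 127.04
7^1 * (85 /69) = 595 /69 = 8.62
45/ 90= 1/ 2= 0.50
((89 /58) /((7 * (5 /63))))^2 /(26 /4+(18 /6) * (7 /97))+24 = 25.14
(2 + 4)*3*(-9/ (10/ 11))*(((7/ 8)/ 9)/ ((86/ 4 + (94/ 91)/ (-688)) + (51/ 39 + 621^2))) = -301301/ 6707122105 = -0.00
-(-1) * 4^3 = 64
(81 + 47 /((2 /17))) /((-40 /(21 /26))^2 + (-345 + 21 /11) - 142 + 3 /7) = 4661811 /19093006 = 0.24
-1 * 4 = -4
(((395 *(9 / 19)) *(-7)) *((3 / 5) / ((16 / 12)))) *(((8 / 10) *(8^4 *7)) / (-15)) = 428101632 / 475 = 901266.59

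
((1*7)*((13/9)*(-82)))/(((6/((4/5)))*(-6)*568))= 3731/115020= 0.03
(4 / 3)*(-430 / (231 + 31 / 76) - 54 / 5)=-103544 / 6135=-16.88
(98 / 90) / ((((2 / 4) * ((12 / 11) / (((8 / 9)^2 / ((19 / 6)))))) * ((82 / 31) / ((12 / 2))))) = 1069376 / 946485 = 1.13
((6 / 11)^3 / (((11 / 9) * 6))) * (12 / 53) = 3888 / 775973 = 0.01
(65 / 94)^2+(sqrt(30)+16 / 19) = 221651 / 167884+sqrt(30) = 6.80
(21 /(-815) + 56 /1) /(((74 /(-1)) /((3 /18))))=-45619 /361860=-0.13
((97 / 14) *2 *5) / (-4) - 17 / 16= -2059 / 112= -18.38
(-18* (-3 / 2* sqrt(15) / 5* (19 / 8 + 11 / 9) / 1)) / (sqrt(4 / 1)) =777* sqrt(15) / 80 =37.62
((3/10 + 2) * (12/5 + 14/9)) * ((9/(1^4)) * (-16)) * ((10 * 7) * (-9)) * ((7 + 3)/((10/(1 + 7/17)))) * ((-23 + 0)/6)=-379661184/85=-4466602.16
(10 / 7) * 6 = 60 / 7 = 8.57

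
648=648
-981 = -981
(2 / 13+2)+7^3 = 4487 / 13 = 345.15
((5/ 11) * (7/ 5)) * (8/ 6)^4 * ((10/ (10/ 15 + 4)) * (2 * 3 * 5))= 12800/ 99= 129.29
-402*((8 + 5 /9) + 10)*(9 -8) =-22378 /3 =-7459.33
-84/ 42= -2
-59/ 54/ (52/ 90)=-295/ 156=-1.89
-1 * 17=-17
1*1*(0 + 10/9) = 10/9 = 1.11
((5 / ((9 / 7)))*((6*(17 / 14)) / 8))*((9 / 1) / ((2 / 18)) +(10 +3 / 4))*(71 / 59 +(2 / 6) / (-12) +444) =29496525835 / 203904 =144658.89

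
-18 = -18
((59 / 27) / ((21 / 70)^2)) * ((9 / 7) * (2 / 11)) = 11800 / 2079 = 5.68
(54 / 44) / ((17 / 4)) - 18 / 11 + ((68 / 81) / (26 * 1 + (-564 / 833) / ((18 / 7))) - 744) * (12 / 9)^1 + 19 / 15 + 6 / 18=-172520113168 / 173963295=-991.70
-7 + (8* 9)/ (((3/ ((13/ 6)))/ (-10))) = -527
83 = 83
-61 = -61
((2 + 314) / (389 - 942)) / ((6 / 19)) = -38 / 21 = -1.81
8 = 8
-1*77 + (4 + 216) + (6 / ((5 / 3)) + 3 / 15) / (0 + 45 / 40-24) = 130693 / 915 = 142.83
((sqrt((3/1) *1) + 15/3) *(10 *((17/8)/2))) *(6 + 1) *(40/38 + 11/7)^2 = 10353085 *sqrt(3)/20216 + 51765425/20216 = 3447.64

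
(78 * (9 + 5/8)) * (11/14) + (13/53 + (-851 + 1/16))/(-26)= 13726951/22048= 622.59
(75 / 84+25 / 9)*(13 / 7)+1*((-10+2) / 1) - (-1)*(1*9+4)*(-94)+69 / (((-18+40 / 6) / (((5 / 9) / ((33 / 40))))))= -404841365 / 329868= -1227.28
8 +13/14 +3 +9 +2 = 22.93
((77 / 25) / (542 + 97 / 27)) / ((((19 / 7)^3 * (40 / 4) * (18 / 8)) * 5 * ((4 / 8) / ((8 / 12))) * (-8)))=-26411 / 63149955625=-0.00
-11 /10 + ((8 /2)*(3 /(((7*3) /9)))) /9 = -37 /70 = -0.53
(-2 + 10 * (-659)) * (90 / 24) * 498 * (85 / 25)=-41855904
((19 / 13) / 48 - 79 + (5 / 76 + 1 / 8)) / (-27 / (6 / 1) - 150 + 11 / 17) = 0.51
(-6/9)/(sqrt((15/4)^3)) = -16*sqrt(15)/675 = -0.09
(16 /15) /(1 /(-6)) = -32 /5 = -6.40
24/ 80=3/ 10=0.30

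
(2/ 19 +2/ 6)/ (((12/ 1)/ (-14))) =-175/ 342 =-0.51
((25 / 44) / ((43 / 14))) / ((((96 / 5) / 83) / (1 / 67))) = 72625 / 6084672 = 0.01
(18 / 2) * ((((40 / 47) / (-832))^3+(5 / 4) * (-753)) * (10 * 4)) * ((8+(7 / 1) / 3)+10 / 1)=-100581862888655175 / 14598344384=-6889950.00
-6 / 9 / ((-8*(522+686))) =1 / 14496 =0.00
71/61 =1.16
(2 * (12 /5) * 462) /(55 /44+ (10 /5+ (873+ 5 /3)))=19008 /7525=2.53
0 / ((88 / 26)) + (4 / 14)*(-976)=-1952 / 7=-278.86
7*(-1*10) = -70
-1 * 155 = -155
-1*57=-57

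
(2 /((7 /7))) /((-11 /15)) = -30 /11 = -2.73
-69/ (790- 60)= -69/ 730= -0.09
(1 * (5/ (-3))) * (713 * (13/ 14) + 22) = -47885/ 42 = -1140.12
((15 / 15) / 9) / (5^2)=1 / 225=0.00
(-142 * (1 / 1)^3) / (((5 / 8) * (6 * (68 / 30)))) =-284 / 17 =-16.71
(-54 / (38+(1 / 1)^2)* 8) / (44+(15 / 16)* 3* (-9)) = -0.59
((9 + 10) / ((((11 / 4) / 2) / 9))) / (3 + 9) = 114 / 11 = 10.36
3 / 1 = 3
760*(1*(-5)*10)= -38000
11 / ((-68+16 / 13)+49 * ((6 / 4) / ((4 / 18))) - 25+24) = 572 / 13675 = 0.04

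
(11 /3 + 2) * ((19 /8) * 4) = 323 /6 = 53.83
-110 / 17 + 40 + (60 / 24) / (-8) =9035 / 272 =33.22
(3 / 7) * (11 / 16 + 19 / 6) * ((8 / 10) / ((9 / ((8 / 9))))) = 74 / 567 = 0.13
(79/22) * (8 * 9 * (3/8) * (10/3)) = 3555/11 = 323.18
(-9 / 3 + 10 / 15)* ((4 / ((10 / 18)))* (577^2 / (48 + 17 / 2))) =-55932072 / 565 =-98994.82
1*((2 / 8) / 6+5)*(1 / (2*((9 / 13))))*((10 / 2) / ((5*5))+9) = 36179 / 1080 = 33.50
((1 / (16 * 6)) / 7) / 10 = 1 / 6720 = 0.00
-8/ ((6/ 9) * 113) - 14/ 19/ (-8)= -121/ 8588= -0.01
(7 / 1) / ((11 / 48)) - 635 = -604.45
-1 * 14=-14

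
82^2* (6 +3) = 60516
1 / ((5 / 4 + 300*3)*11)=0.00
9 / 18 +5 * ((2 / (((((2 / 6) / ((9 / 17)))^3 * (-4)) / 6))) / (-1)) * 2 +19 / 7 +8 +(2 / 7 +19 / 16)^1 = 10445179 / 78608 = 132.88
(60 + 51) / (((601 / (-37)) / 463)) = -1901541 / 601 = -3163.96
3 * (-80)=-240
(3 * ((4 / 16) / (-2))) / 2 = -3 / 16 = -0.19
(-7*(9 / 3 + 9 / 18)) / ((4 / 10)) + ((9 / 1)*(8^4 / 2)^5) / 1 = 1297036692682702603 / 4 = 324259173170675650.75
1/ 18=0.06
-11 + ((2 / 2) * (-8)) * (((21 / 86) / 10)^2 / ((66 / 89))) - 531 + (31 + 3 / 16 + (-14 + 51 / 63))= -524.01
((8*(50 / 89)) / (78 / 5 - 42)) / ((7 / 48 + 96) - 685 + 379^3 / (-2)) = 8000 / 1279148478179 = 0.00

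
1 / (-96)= -1 / 96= -0.01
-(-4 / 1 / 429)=4 / 429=0.01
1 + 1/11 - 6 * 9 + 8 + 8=-36.91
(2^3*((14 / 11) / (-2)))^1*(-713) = 39928 / 11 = 3629.82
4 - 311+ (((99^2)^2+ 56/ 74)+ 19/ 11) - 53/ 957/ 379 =1289116815465976/ 13420011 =96059296.48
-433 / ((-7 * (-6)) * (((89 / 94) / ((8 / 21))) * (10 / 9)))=-81404 / 21805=-3.73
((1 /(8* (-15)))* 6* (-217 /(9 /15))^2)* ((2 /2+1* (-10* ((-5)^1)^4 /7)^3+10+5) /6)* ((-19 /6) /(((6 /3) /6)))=-7370640826173.29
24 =24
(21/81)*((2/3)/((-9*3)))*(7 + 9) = -224/2187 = -0.10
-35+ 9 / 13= -34.31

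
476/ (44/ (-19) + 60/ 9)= 6783/ 62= 109.40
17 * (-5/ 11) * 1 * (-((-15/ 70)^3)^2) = 61965/ 82824896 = 0.00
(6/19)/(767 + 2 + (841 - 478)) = 3/10754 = 0.00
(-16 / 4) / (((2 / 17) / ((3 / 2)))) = -51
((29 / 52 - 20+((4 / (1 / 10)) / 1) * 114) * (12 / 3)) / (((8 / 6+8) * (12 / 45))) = 10624905 / 1456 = 7297.32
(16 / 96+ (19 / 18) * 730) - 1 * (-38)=14557 / 18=808.72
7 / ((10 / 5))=7 / 2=3.50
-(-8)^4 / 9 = -4096 / 9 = -455.11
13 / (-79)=-13 / 79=-0.16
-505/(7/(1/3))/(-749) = 505/15729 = 0.03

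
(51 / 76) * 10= 6.71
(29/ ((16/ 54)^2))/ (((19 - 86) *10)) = -21141/ 42880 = -0.49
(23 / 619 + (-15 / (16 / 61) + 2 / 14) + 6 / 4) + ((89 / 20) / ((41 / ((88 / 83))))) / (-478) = -15649193800567 / 281928204880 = -55.51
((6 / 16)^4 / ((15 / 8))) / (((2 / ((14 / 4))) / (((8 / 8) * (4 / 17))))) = 189 / 43520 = 0.00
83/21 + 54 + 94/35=6367/105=60.64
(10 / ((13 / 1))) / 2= 5 / 13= 0.38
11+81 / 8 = 169 / 8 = 21.12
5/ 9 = 0.56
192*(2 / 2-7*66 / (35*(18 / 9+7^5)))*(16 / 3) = 1023.20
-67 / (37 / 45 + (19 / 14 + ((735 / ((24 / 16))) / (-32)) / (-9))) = -337680 / 19559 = -17.26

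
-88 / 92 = -22 / 23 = -0.96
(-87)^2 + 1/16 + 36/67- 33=8079235/1072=7536.60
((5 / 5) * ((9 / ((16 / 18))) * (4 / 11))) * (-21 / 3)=-567 / 22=-25.77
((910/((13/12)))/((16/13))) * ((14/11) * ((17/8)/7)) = 23205/88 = 263.69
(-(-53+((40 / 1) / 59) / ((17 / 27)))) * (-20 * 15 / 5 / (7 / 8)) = -24997920 / 7021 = -3560.45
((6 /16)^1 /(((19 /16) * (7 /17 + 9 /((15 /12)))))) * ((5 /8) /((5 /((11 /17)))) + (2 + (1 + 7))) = 20565 /49172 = 0.42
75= 75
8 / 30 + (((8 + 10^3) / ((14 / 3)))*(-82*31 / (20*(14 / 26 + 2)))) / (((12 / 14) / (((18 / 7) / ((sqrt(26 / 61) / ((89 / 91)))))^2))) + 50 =-1790302038418 / 9564555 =-187180.90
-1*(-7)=7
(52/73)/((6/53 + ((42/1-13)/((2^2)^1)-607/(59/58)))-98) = -650416/627607061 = -0.00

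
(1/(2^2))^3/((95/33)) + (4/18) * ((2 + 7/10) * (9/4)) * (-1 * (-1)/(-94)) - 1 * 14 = -14.01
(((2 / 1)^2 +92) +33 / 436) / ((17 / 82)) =1717449 / 3706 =463.42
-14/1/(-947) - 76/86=-35384/40721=-0.87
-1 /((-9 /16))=1.78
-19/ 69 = -0.28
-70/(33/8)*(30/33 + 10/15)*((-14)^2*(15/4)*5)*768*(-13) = 118716416000/121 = 981127404.96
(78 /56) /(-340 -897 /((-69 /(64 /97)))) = -1261 /300048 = -0.00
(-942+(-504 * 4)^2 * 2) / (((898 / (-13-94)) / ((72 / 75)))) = -2087159976 / 2245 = -929692.64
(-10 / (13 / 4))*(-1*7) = 280 / 13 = 21.54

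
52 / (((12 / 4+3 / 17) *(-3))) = -442 / 81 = -5.46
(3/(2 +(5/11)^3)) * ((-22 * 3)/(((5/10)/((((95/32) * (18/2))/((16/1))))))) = -37554165/118912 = -315.81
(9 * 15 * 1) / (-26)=-135 / 26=-5.19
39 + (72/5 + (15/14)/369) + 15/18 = 54.24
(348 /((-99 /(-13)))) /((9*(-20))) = -377 /1485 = -0.25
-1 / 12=-0.08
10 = 10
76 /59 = 1.29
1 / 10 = 0.10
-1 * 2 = -2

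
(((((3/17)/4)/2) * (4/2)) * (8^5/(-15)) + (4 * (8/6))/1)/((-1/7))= 162512/255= 637.30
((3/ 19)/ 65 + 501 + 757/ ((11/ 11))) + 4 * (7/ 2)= 1570923/ 1235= 1272.00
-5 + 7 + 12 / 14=20 / 7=2.86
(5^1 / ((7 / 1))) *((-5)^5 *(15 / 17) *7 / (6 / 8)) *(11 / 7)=-3437500 / 119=-28886.55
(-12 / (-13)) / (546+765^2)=4 / 2538341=0.00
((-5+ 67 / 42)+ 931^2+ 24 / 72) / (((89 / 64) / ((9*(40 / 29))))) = 139790718720 / 18067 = 7737350.90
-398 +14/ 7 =-396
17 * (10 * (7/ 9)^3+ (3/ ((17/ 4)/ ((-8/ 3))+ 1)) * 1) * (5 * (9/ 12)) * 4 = -88.63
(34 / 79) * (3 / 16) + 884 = 558739 / 632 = 884.08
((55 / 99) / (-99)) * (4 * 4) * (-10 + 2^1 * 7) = -320 / 891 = -0.36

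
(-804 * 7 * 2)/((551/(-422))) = 4750032/551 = 8620.75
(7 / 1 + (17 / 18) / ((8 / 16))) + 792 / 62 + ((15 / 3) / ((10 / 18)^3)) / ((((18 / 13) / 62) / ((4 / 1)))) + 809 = 42223463 / 6975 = 6053.54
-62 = -62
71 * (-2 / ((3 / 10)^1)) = -1420 / 3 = -473.33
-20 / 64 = -5 / 16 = -0.31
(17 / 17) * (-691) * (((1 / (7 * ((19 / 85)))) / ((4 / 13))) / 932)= -763555 / 495824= -1.54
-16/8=-2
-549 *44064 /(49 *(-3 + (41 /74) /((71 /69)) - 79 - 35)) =42366742848 /9994187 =4239.14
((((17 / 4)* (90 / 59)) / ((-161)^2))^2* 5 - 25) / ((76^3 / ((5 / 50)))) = -46777554953195 / 8213689688013383168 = -0.00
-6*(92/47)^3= -4672128/103823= -45.00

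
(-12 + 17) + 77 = 82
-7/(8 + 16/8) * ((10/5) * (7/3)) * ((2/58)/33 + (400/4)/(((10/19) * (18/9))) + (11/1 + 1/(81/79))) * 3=-135443938/129195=-1048.37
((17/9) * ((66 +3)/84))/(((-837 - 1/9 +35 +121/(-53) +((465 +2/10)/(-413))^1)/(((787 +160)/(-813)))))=5789280895/2580272544984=0.00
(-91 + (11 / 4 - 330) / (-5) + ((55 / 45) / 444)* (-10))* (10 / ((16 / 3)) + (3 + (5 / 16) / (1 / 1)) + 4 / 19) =-279538333 / 2024640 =-138.07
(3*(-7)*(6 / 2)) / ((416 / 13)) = -63 / 32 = -1.97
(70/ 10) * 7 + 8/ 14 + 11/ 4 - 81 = -803/ 28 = -28.68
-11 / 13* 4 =-44 / 13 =-3.38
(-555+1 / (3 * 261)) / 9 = -434564 / 7047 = -61.67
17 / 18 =0.94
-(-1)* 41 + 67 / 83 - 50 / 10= 3055 / 83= 36.81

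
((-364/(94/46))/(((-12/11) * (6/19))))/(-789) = -437437/667494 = -0.66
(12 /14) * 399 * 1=342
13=13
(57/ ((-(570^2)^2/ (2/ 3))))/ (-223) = 1/ 619470585000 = 0.00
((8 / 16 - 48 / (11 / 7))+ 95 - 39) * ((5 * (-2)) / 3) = -2855 / 33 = -86.52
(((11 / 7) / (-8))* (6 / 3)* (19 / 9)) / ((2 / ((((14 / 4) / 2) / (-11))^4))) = -6517 / 24532992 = -0.00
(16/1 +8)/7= 24/7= 3.43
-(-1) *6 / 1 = 6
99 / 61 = 1.62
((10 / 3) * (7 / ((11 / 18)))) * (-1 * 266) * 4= -446880 / 11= -40625.45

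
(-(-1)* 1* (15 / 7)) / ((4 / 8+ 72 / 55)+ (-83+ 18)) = -550 / 16219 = -0.03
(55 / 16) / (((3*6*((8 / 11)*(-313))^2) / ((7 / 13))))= 46585 / 23474939904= 0.00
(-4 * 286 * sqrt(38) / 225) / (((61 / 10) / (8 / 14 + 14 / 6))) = -2288 * sqrt(38) / 945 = -14.93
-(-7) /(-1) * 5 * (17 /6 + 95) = -20545 /6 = -3424.17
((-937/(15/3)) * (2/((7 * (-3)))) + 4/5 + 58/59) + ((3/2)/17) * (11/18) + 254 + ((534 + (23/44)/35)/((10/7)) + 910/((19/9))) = 949589398841/880433400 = 1078.55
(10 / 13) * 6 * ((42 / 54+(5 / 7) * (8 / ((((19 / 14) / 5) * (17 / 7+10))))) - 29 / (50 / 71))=-1476574 / 8265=-178.65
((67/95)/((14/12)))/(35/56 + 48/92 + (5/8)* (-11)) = -36984/350455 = -0.11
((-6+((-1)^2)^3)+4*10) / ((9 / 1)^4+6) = 35 / 6567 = 0.01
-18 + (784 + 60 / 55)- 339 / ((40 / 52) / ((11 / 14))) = 420.83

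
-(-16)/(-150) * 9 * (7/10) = -84/125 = -0.67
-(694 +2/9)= -694.22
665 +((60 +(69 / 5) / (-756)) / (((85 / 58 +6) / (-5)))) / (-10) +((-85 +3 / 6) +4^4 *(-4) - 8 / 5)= -48129185 / 109116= -441.08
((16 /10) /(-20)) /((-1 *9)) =2 /225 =0.01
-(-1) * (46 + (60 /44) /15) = 507 /11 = 46.09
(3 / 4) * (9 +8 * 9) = 243 / 4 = 60.75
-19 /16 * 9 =-171 /16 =-10.69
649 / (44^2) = 59 / 176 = 0.34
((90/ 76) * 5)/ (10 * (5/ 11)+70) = 495/ 6232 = 0.08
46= 46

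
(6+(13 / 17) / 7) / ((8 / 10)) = 3635 / 476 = 7.64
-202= -202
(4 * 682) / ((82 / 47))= 64108 / 41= 1563.61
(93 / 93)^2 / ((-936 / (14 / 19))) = -7 / 8892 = -0.00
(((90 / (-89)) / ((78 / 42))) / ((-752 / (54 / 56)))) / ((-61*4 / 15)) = -0.00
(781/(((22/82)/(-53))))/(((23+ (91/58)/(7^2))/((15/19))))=-313194490/59223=-5288.39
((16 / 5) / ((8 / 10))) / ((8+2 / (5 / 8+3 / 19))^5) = 23863536599 / 781426627026944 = 0.00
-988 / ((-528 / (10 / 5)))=247 / 66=3.74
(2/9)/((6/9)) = 1/3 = 0.33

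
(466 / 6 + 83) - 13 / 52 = 1925 / 12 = 160.42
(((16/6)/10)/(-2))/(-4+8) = -1/30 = -0.03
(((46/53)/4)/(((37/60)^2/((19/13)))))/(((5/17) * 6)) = 445740/943241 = 0.47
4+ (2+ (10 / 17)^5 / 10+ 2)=11368856 / 1419857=8.01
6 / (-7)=-6 / 7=-0.86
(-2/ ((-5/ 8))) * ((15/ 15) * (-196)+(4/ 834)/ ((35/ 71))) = -45767648/ 72975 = -627.17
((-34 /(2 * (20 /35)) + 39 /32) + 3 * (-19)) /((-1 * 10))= 2737 /320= 8.55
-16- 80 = -96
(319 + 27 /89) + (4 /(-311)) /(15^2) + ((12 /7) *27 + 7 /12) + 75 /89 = 63999241657 /174377700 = 367.02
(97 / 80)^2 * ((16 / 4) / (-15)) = -9409 / 24000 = -0.39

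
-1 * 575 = -575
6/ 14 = 3/ 7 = 0.43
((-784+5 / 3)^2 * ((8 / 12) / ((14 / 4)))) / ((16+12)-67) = -22033636 / 7371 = -2989.23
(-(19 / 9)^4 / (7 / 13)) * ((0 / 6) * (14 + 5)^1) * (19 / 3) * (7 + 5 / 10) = 0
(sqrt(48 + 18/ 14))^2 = 345/ 7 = 49.29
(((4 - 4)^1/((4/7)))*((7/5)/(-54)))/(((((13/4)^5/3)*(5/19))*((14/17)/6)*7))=0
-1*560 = -560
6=6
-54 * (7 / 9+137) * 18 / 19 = -7048.42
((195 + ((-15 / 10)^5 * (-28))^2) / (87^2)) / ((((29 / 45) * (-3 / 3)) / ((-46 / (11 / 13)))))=394935645 / 780448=506.04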